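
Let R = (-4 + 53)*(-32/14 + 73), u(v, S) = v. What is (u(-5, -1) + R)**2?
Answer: 11971600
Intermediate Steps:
R = 3465 (R = 49*(-32*1/14 + 73) = 49*(-16/7 + 73) = 49*(495/7) = 3465)
(u(-5, -1) + R)**2 = (-5 + 3465)**2 = 3460**2 = 11971600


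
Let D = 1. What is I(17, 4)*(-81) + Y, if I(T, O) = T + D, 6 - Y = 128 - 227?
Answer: -1353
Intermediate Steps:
Y = 105 (Y = 6 - (128 - 227) = 6 - 1*(-99) = 6 + 99 = 105)
I(T, O) = 1 + T (I(T, O) = T + 1 = 1 + T)
I(17, 4)*(-81) + Y = (1 + 17)*(-81) + 105 = 18*(-81) + 105 = -1458 + 105 = -1353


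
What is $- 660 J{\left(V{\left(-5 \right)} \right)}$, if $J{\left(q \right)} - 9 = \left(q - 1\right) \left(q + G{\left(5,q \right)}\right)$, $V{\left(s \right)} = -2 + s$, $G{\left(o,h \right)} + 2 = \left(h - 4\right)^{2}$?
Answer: $585420$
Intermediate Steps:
$G{\left(o,h \right)} = -2 + \left(-4 + h\right)^{2}$ ($G{\left(o,h \right)} = -2 + \left(h - 4\right)^{2} = -2 + \left(-4 + h\right)^{2}$)
$J{\left(q \right)} = 9 + \left(-1 + q\right) \left(-2 + q + \left(-4 + q\right)^{2}\right)$ ($J{\left(q \right)} = 9 + \left(q - 1\right) \left(q + \left(-2 + \left(-4 + q\right)^{2}\right)\right) = 9 + \left(-1 + q\right) \left(-2 + q + \left(-4 + q\right)^{2}\right)$)
$- 660 J{\left(V{\left(-5 \right)} \right)} = - 660 \left(-5 + \left(-2 - 5\right)^{3} - 8 \left(-2 - 5\right)^{2} + 21 \left(-2 - 5\right)\right) = - 660 \left(-5 + \left(-7\right)^{3} - 8 \left(-7\right)^{2} + 21 \left(-7\right)\right) = - 660 \left(-5 - 343 - 392 - 147\right) = \left(-660\right) \left(-887\right) = 585420$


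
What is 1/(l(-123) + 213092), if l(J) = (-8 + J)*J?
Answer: 1/229205 ≈ 4.3629e-6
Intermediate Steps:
l(J) = J*(-8 + J)
1/(l(-123) + 213092) = 1/(-123*(-8 - 123) + 213092) = 1/(-123*(-131) + 213092) = 1/(16113 + 213092) = 1/229205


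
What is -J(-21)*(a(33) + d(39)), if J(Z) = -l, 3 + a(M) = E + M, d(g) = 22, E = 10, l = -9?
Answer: -558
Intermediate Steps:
a(M) = 7 + M (a(M) = -3 + (10 + M) = 7 + M)
J(Z) = 9 (J(Z) = -1*(-9) = 9)
-J(-21)*(a(33) + d(39)) = -9*((7 + 33) + 22) = -9*(40 + 22) = -9*62 = -1*558 = -558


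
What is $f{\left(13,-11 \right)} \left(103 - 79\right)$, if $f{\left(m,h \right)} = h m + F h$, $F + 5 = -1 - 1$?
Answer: $-1584$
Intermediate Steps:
$F = -7$ ($F = -5 - 2 = -7$)
$f{\left(m,h \right)} = - 7 h + h m$ ($f{\left(m,h \right)} = h m - 7 h = - 7 h + h m$)
$f{\left(13,-11 \right)} \left(103 - 79\right) = - 11 \left(-7 + 13\right) \left(103 - 79\right) = \left(-11\right) 6 \cdot 24 = \left(-66\right) 24 = -1584$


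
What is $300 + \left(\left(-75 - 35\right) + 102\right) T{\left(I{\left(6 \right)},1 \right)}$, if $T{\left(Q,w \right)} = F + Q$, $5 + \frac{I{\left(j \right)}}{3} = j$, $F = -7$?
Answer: $332$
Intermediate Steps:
$I{\left(j \right)} = -15 + 3 j$
$T{\left(Q,w \right)} = -7 + Q$
$300 + \left(\left(-75 - 35\right) + 102\right) T{\left(I{\left(6 \right)},1 \right)} = 300 + \left(\left(-75 - 35\right) + 102\right) \left(-7 + \left(-15 + 3 \cdot 6\right)\right) = 300 + \left(-110 + 102\right) \left(-7 + \left(-15 + 18\right)\right) = 300 - 8 \left(-7 + 3\right) = 300 - -32 = 300 + 32 = 332$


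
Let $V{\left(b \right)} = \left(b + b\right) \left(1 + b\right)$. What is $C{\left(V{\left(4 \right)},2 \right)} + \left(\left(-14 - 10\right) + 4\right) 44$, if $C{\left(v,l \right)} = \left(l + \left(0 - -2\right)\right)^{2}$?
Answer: $-864$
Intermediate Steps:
$V{\left(b \right)} = 2 b \left(1 + b\right)$
$C{\left(v,l \right)} = \left(2 + l\right)^{2}$ ($C{\left(v,l \right)} = \left(l + \left(0 + 2\right)\right)^{2} = \left(l + 2\right)^{2} = \left(2 + l\right)^{2}$)
$C{\left(V{\left(4 \right)},2 \right)} + \left(\left(-14 - 10\right) + 4\right) 44 = \left(2 + 2\right)^{2} + \left(\left(-14 - 10\right) + 4\right) 44 = 4^{2} + \left(-24 + 4\right) 44 = 16 - 880 = -864$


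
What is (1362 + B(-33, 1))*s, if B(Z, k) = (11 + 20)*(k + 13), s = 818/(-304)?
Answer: -183641/38 ≈ -4832.7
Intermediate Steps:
s = -409/152 (s = 818*(-1/304) = -409/152 ≈ -2.6908)
B(Z, k) = 403 + 31*k (B(Z, k) = 31*(13 + k) = 403 + 31*k)
(1362 + B(-33, 1))*s = (1362 + (403 + 31*1))*(-409/152) = (1362 + (403 + 31))*(-409/152) = (1362 + 434)*(-409/152) = 1796*(-409/152) = -183641/38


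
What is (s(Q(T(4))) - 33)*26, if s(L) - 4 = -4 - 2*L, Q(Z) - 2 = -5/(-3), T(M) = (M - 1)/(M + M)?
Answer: -3146/3 ≈ -1048.7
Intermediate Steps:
T(M) = (-1 + M)/(2*M) (T(M) = (-1 + M)/((2*M)) = (-1 + M)*(1/(2*M)) = (-1 + M)/(2*M))
Q(Z) = 11/3 (Q(Z) = 2 - 5/(-3) = 2 - 5*(-⅓) = 2 + 5/3 = 11/3)
s(L) = -2*L (s(L) = 4 + (-4 - 2*L) = -2*L)
(s(Q(T(4))) - 33)*26 = (-2*11/3 - 33)*26 = (-22/3 - 33)*26 = -121/3*26 = -3146/3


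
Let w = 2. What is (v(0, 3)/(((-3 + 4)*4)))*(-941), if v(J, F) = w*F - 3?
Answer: -2823/4 ≈ -705.75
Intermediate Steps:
v(J, F) = -3 + 2*F (v(J, F) = 2*F - 3 = -3 + 2*F)
(v(0, 3)/(((-3 + 4)*4)))*(-941) = ((-3 + 2*3)/(((-3 + 4)*4)))*(-941) = ((-3 + 6)/((1*4)))*(-941) = (3/4)*(-941) = (3*(¼))*(-941) = (¾)*(-941) = -2823/4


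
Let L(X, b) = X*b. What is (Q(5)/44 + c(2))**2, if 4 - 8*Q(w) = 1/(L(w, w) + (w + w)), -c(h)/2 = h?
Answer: 2414837881/151782400 ≈ 15.910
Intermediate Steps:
c(h) = -2*h
Q(w) = 1/2 - 1/(8*(w**2 + 2*w)) (Q(w) = 1/2 - 1/(8*(w*w + (w + w))) = 1/2 - 1/(8*(w**2 + 2*w)))
(Q(5)/44 + c(2))**2 = (((-1/8 + 5 + (1/2)*5**2)/(5*(2 + 5)))/44 - 2*2)**2 = (((1/5)*(-1/8 + 5 + (1/2)*25)/7)*(1/44) - 4)**2 = (((1/5)*(1/7)*(-1/8 + 5 + 25/2))*(1/44) - 4)**2 = (((1/5)*(1/7)*(139/8))*(1/44) - 4)**2 = ((139/280)*(1/44) - 4)**2 = (139/12320 - 4)**2 = (-49141/12320)**2 = 2414837881/151782400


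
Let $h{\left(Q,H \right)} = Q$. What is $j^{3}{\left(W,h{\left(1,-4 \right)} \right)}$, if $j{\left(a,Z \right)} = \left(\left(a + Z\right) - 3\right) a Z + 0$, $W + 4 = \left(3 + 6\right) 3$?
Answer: $112678587$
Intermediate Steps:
$W = 23$ ($W = -4 + \left(3 + 6\right) 3 = -4 + 9 \cdot 3 = -4 + 27 = 23$)
$j{\left(a,Z \right)} = Z a \left(-3 + Z + a\right)$ ($j{\left(a,Z \right)} = \left(\left(Z + a\right) - 3\right) a Z + 0 = \left(-3 + Z + a\right) a Z + 0 = a \left(-3 + Z + a\right) Z + 0 = Z a \left(-3 + Z + a\right) + 0 = Z a \left(-3 + Z + a\right)$)
$j^{3}{\left(W,h{\left(1,-4 \right)} \right)} = \left(1 \cdot 23 \left(-3 + 1 + 23\right)\right)^{3} = \left(1 \cdot 23 \cdot 21\right)^{3} = 483^{3} = 112678587$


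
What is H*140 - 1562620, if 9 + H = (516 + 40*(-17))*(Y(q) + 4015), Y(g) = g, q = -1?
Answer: -93725320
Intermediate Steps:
H = -658305 (H = -9 + (516 + 40*(-17))*(-1 + 4015) = -9 + (516 - 680)*4014 = -9 - 164*4014 = -9 - 658296 = -658305)
H*140 - 1562620 = -658305*140 - 1562620 = -92162700 - 1562620 = -93725320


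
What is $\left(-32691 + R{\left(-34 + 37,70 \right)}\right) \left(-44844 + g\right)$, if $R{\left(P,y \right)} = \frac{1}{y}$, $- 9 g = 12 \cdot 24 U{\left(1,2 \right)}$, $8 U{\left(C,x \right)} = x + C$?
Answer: $\frac{7331934276}{5} \approx 1.4664 \cdot 10^{9}$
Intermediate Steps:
$U{\left(C,x \right)} = \frac{C}{8} + \frac{x}{8}$ ($U{\left(C,x \right)} = \frac{x + C}{8} = \frac{C + x}{8} = \frac{C}{8} + \frac{x}{8}$)
$g = -12$ ($g = - \frac{12 \cdot 24 \left(\frac{1}{8} \cdot 1 + \frac{1}{8} \cdot 2\right)}{9} = - \frac{288 \left(\frac{1}{8} + \frac{1}{4}\right)}{9} = - \frac{288 \cdot \frac{3}{8}}{9} = \left(- \frac{1}{9}\right) 108 = -12$)
$\left(-32691 + R{\left(-34 + 37,70 \right)}\right) \left(-44844 + g\right) = \left(-32691 + \frac{1}{70}\right) \left(-44844 - 12\right) = \left(-32691 + \frac{1}{70}\right) \left(-44856\right) = \left(- \frac{2288369}{70}\right) \left(-44856\right) = \frac{7331934276}{5}$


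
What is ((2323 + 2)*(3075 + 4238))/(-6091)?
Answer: -17002725/6091 ≈ -2791.4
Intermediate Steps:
((2323 + 2)*(3075 + 4238))/(-6091) = (2325*7313)*(-1/6091) = 17002725*(-1/6091) = -17002725/6091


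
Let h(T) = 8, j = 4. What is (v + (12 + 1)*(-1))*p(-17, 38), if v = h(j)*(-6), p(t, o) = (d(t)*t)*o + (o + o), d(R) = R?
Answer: -674538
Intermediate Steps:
p(t, o) = 2*o + o*t² (p(t, o) = (t*t)*o + (o + o) = t²*o + 2*o = o*t² + 2*o = 2*o + o*t²)
v = -48 (v = 8*(-6) = -48)
(v + (12 + 1)*(-1))*p(-17, 38) = (-48 + (12 + 1)*(-1))*(38*(2 + (-17)²)) = (-48 + 13*(-1))*(38*(2 + 289)) = (-48 - 13)*(38*291) = -61*11058 = -674538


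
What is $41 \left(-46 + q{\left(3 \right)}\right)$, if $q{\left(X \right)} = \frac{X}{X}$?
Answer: $-1845$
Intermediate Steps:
$q{\left(X \right)} = 1$
$41 \left(-46 + q{\left(3 \right)}\right) = 41 \left(-46 + 1\right) = 41 \left(-45\right) = -1845$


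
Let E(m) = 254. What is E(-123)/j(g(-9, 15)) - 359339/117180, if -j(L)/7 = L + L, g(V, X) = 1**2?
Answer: -2485319/117180 ≈ -21.209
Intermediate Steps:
g(V, X) = 1
j(L) = -14*L (j(L) = -7*(L + L) = -14*L)
E(-123)/j(g(-9, 15)) - 359339/117180 = 254/((-14*1)) - 359339/117180 = 254/(-14) - 359339*1/117180 = 254*(-1/14) - 359339/117180 = -127/7 - 359339/117180 = -2485319/117180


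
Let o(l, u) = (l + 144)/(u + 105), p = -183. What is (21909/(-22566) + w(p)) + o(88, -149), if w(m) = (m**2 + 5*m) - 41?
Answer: 2691328877/82742 ≈ 32527.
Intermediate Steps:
w(m) = -41 + m**2 + 5*m
o(l, u) = (144 + l)/(105 + u)
(21909/(-22566) + w(p)) + o(88, -149) = (21909/(-22566) + (-41 + (-183)**2 + 5*(-183))) + (144 + 88)/(105 - 149) = (21909*(-1/22566) + (-41 + 33489 - 915)) + 232/(-44) = (-7303/7522 + 32533) - 1/44*232 = 244705923/7522 - 58/11 = 2691328877/82742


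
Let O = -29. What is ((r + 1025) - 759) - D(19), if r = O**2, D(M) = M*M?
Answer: 746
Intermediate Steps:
D(M) = M**2
r = 841 (r = (-29)**2 = 841)
((r + 1025) - 759) - D(19) = ((841 + 1025) - 759) - 1*19**2 = (1866 - 759) - 1*361 = 1107 - 361 = 746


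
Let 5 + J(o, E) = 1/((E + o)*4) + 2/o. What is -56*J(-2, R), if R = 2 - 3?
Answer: 1022/3 ≈ 340.67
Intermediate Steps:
R = -1
J(o, E) = -5 + 2/o + 1/(4*(E + o)) (J(o, E) = -5 + (1/((E + o)*4) + 2/o) = -5 + ((¼)/(E + o) + 2/o) = -5 + (1/(4*(E + o)) + 2/o) = -5 + (2/o + 1/(4*(E + o))) = -5 + 2/o + 1/(4*(E + o)))
-56*J(-2, R) = -14*(-20*(-2)² + 8*(-1) + 9*(-2) - 20*(-1)*(-2))/((-2)*(-1 - 2)) = -14*(-1)*(-20*4 - 8 - 18 - 40)/(2*(-3)) = -14*(-1)*(-1)*(-80 - 8 - 18 - 40)/(2*3) = -14*(-1)*(-1)*(-146)/(2*3) = -56*(-73/12) = 1022/3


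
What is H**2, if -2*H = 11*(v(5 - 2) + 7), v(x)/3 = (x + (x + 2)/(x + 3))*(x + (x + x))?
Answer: 5909761/16 ≈ 3.6936e+5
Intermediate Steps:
v(x) = 9*x*(x + (2 + x)/(3 + x)) (v(x) = 3*((x + (x + 2)/(x + 3))*(x + (x + x))) = 3*((x + (2 + x)/(3 + x))*(x + 2*x)) = 3*((x + (2 + x)/(3 + x))*(3*x)) = 3*(3*x*(x + (2 + x)/(3 + x))) = 9*x*(x + (2 + x)/(3 + x)))
H = -2431/4 (H = -11*(9*(5 - 2)*(2 + (5 - 2)**2 + 4*(5 - 2))/(3 + (5 - 2)) + 7)/2 = -11*(9*3*(2 + 3**2 + 4*3)/(3 + 3) + 7)/2 = -11*(9*3*(2 + 9 + 12)/6 + 7)/2 = -11*(9*3*(1/6)*23 + 7)/2 = -11*(207/2 + 7)/2 = -11*221/(2*2) = -1/2*2431/2 = -2431/4 ≈ -607.75)
H**2 = (-2431/4)**2 = 5909761/16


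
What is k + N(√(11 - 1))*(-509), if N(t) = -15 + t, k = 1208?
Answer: 8843 - 509*√10 ≈ 7233.4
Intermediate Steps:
k + N(√(11 - 1))*(-509) = 1208 + (-15 + √(11 - 1))*(-509) = 1208 + (-15 + √10)*(-509) = 1208 + (7635 - 509*√10) = 8843 - 509*√10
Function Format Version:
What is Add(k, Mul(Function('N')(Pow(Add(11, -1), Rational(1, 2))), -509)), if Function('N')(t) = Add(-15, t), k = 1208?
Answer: Add(8843, Mul(-509, Pow(10, Rational(1, 2)))) ≈ 7233.4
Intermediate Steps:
Add(k, Mul(Function('N')(Pow(Add(11, -1), Rational(1, 2))), -509)) = Add(1208, Mul(Add(-15, Pow(Add(11, -1), Rational(1, 2))), -509)) = Add(1208, Mul(Add(-15, Pow(10, Rational(1, 2))), -509)) = Add(1208, Add(7635, Mul(-509, Pow(10, Rational(1, 2))))) = Add(8843, Mul(-509, Pow(10, Rational(1, 2))))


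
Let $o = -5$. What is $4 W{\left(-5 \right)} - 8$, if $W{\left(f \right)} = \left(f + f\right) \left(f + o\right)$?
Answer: $392$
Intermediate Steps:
$W{\left(f \right)} = 2 f \left(-5 + f\right)$ ($W{\left(f \right)} = \left(f + f\right) \left(f - 5\right) = 2 f \left(-5 + f\right)$)
$4 W{\left(-5 \right)} - 8 = 4 \cdot 2 \left(-5\right) \left(-5 - 5\right) - 8 = 4 \cdot 2 \left(-5\right) \left(-10\right) - 8 = 4 \cdot 100 - 8 = 400 - 8 = 392$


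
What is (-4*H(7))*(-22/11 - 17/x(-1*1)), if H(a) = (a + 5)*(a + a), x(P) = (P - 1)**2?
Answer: 4200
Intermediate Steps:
x(P) = (-1 + P)**2
H(a) = 2*a*(5 + a) (H(a) = (5 + a)*(2*a) = 2*a*(5 + a))
(-4*H(7))*(-22/11 - 17/x(-1*1)) = (-8*7*(5 + 7))*(-22/11 - 17/(-1 - 1*1)**2) = (-8*7*12)*(-22*1/11 - 17/(-1 - 1)**2) = (-4*168)*(-2 - 17/((-2)**2)) = -672*(-2 - 17/4) = -672*(-25/4) = 4200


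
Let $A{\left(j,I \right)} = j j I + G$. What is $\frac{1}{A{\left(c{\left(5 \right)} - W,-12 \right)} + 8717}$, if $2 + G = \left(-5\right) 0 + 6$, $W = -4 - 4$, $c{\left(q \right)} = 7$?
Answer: $\frac{1}{6021} \approx 0.00016609$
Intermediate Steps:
$W = -8$ ($W = -4 - 4 = -8$)
$G = 4$ ($G = -2 + \left(\left(-5\right) 0 + 6\right) = -2 + \left(0 + 6\right) = -2 + 6 = 4$)
$A{\left(j,I \right)} = 4 + I j^{2}$ ($A{\left(j,I \right)} = j j I + 4 = j^{2} I + 4 = I j^{2} + 4 = 4 + I j^{2}$)
$\frac{1}{A{\left(c{\left(5 \right)} - W,-12 \right)} + 8717} = \frac{1}{\left(4 - 12 \left(7 - -8\right)^{2}\right) + 8717} = \frac{1}{\left(4 - 12 \left(7 + 8\right)^{2}\right) + 8717} = \frac{1}{\left(4 - 12 \cdot 15^{2}\right) + 8717} = \frac{1}{\left(4 - 2700\right) + 8717} = \frac{1}{-2696 + 8717} = \frac{1}{6021}$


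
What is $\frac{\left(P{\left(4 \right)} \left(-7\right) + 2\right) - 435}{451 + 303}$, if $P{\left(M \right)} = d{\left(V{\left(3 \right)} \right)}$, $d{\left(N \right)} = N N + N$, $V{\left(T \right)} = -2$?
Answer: $- \frac{447}{754} \approx -0.59284$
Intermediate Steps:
$d{\left(N \right)} = N + N^{2}$ ($d{\left(N \right)} = N^{2} + N = N + N^{2}$)
$P{\left(M \right)} = 2$ ($P{\left(M \right)} = - 2 \left(1 - 2\right) = \left(-2\right) \left(-1\right) = 2$)
$\frac{\left(P{\left(4 \right)} \left(-7\right) + 2\right) - 435}{451 + 303} = \frac{\left(2 \left(-7\right) + 2\right) - 435}{451 + 303} = \frac{\left(-14 + 2\right) - 435}{754} = \left(-12 - 435\right) \frac{1}{754} = \left(-447\right) \frac{1}{754} = - \frac{447}{754}$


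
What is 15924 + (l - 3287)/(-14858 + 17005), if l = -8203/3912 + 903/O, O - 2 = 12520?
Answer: 279102500019199/17528846568 ≈ 15922.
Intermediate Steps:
O = 12522 (O = 2 + 12520 = 12522)
l = -16530905/8164344 (l = -8203/3912 + 903/12522 = -8203*1/3912 + 903*(1/12522) = -8203/3912 + 301/4174 = -16530905/8164344 ≈ -2.0248)
15924 + (l - 3287)/(-14858 + 17005) = 15924 + (-16530905/8164344 - 3287)/(-14858 + 17005) = 15924 - 26852729633/8164344/2147 = 15924 - 26852729633/8164344*1/2147 = 15924 - 26852729633/17528846568 = 279102500019199/17528846568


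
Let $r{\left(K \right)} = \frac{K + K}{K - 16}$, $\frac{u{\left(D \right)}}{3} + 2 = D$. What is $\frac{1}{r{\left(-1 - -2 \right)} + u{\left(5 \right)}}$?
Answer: $\frac{15}{133} \approx 0.11278$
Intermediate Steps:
$u{\left(D \right)} = -6 + 3 D$
$r{\left(K \right)} = \frac{2 K}{-16 + K}$
$\frac{1}{r{\left(-1 - -2 \right)} + u{\left(5 \right)}} = \frac{1}{\frac{2 \left(-1 - -2\right)}{-16 - -1} + \left(-6 + 3 \cdot 5\right)} = \frac{1}{\frac{2 \left(-1 + 2\right)}{-16 + \left(-1 + 2\right)} + \left(-6 + 15\right)} = \frac{1}{2 \cdot 1 \frac{1}{-16 + 1} + 9} = \frac{1}{2 \cdot 1 \frac{1}{-15} + 9} = \frac{1}{2 \cdot 1 \left(- \frac{1}{15}\right) + 9} = \frac{1}{- \frac{2}{15} + 9} = \frac{1}{\frac{133}{15}} = \frac{15}{133}$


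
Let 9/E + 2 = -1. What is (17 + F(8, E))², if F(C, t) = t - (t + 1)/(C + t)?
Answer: 5184/25 ≈ 207.36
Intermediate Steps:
E = -3 (E = 9/(-2 - 1) = 9/(-3) = 9*(-⅓) = -3)
F(C, t) = t - (1 + t)/(C + t)
(17 + F(8, E))² = (17 + (-1 + (-3)² - 1*(-3) + 8*(-3))/(8 - 3))² = (17 + (-1 + 9 + 3 - 24)/5)² = (17 + (⅕)*(-13))² = (17 - 13/5)² = (72/5)² = 5184/25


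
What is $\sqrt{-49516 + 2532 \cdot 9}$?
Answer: $2 i \sqrt{6682} \approx 163.49 i$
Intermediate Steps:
$\sqrt{-49516 + 2532 \cdot 9} = \sqrt{-49516 + 22788} = \sqrt{-26728} = 2 i \sqrt{6682}$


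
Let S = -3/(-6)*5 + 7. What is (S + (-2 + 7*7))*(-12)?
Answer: -678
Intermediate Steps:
S = 19/2 (S = -3*(-1/6)*5 + 7 = (1/2)*5 + 7 = 5/2 + 7 = 19/2 ≈ 9.5000)
(S + (-2 + 7*7))*(-12) = (19/2 + (-2 + 7*7))*(-12) = (19/2 + (-2 + 49))*(-12) = (19/2 + 47)*(-12) = (113/2)*(-12) = -678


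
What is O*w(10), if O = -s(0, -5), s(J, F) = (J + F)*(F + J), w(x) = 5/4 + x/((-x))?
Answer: -25/4 ≈ -6.2500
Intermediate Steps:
w(x) = ¼ (w(x) = 5*(¼) + x*(-1/x) = 5/4 - 1 = ¼)
s(J, F) = (F + J)² (s(J, F) = (F + J)*(F + J) = (F + J)²)
O = -25 (O = -(-5 + 0)² = -1*(-5)² = -1*25 = -25)
O*w(10) = -25*¼ = -25/4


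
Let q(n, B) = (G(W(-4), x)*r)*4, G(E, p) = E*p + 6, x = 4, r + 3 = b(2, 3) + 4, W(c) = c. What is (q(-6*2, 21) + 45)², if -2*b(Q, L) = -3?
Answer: 3025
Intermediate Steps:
b(Q, L) = 3/2 (b(Q, L) = -½*(-3) = 3/2)
r = 5/2 (r = -3 + (3/2 + 4) = -3 + 11/2 = 5/2 ≈ 2.5000)
G(E, p) = 6 + E*p
q(n, B) = -100 (q(n, B) = ((6 - 4*4)*(5/2))*4 = ((6 - 16)*(5/2))*4 = -10*5/2*4 = -25*4 = -100)
(q(-6*2, 21) + 45)² = (-100 + 45)² = (-55)² = 3025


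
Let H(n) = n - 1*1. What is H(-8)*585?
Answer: -5265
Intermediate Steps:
H(n) = -1 + n (H(n) = n - 1 = -1 + n)
H(-8)*585 = (-1 - 8)*585 = -9*585 = -5265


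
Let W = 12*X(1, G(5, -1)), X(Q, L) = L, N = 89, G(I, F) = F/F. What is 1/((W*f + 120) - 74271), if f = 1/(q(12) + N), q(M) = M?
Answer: -101/7489239 ≈ -1.3486e-5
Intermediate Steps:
G(I, F) = 1
W = 12 (W = 12*1 = 12)
f = 1/101 (f = 1/(12 + 89) = 1/101 ≈ 0.0099010)
1/((W*f + 120) - 74271) = 1/((12*(1/101) + 120) - 74271) = 1/((12/101 + 120) - 74271) = 1/(12132/101 - 74271) = 1/(-7489239/101) = -101/7489239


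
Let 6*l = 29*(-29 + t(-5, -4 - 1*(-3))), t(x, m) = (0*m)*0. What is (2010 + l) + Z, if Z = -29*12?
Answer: 9131/6 ≈ 1521.8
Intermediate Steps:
t(x, m) = 0 (t(x, m) = 0*0 = 0)
Z = -348
l = -841/6 (l = (29*(-29 + 0))/6 = (29*(-29))/6 = (1/6)*(-841) = -841/6 ≈ -140.17)
(2010 + l) + Z = (2010 - 841/6) - 348 = 11219/6 - 348 = 9131/6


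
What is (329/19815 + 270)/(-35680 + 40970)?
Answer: 5350379/104821350 ≈ 0.051043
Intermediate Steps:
(329/19815 + 270)/(-35680 + 40970) = (329*(1/19815) + 270)/5290 = (329/19815 + 270)*(1/5290) = (5350379/19815)*(1/5290) = 5350379/104821350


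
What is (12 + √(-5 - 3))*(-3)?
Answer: -36 - 6*I*√2 ≈ -36.0 - 8.4853*I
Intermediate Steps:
(12 + √(-5 - 3))*(-3) = (12 + √(-8))*(-3) = (12 + 2*I*√2)*(-3) = -36 - 6*I*√2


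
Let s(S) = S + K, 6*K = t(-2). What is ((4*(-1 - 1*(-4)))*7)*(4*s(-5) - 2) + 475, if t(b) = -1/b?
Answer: -1345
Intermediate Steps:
K = 1/12 (K = (-1/(-2))/6 = (-1*(-½))/6 = (⅙)*(½) = 1/12 ≈ 0.083333)
s(S) = 1/12 + S (s(S) = S + 1/12 = 1/12 + S)
((4*(-1 - 1*(-4)))*7)*(4*s(-5) - 2) + 475 = ((4*(-1 - 1*(-4)))*7)*(4*(1/12 - 5) - 2) + 475 = ((4*(-1 + 4))*7)*(4*(-59/12) - 2) + 475 = ((4*3)*7)*(-59/3 - 2) + 475 = (12*7)*(-65/3) + 475 = 84*(-65/3) + 475 = -1820 + 475 = -1345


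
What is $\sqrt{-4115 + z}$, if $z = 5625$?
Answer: $\sqrt{1510} \approx 38.859$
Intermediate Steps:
$\sqrt{-4115 + z} = \sqrt{-4115 + 5625} = \sqrt{1510}$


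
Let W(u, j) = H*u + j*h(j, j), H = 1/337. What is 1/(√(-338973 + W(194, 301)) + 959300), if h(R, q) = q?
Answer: 32328410/31012652083117 - 3*I*√3134143810/310126520831170 ≈ 1.0424e-6 - 5.4155e-10*I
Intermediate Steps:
H = 1/337 ≈ 0.0029674
W(u, j) = j² + u/337 (W(u, j) = u/337 + j*j = u/337 + j² = j² + u/337)
1/(√(-338973 + W(194, 301)) + 959300) = 1/(√(-338973 + (301² + (1/337)*194)) + 959300) = 1/(√(-338973 + (90601 + 194/337)) + 959300) = 1/(√(-338973 + 30532731/337) + 959300) = 1/(√(-83701170/337) + 959300) = 1/(3*I*√3134143810/337 + 959300) = 1/(959300 + 3*I*√3134143810/337)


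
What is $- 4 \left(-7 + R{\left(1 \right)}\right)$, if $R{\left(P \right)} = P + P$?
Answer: $20$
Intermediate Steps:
$R{\left(P \right)} = 2 P$
$- 4 \left(-7 + R{\left(1 \right)}\right) = - 4 \left(-7 + 2 \cdot 1\right) = - 4 \left(-7 + 2\right) = \left(-4\right) \left(-5\right) = 20$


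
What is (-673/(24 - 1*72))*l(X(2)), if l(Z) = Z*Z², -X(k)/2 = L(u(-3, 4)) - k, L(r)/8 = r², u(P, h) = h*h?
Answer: -960684319188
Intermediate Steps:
u(P, h) = h²
L(r) = 8*r²
X(k) = -4096 + 2*k (X(k) = -2*(8*(4²)² - k) = -2*(8*16² - k) = -2*(8*256 - k) = -2*(2048 - k) = -4096 + 2*k)
l(Z) = Z³
(-673/(24 - 1*72))*l(X(2)) = (-673/(24 - 1*72))*(-4096 + 2*2)³ = (-673/(24 - 72))*(-4096 + 4)³ = (-673/(-48))*(-4092)³ = -1/48*(-673)*(-68518346688) = (673/48)*(-68518346688) = -960684319188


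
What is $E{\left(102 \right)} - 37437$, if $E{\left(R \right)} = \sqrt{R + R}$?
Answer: $-37437 + 2 \sqrt{51} \approx -37423.0$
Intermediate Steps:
$E{\left(R \right)} = \sqrt{2} \sqrt{R}$ ($E{\left(R \right)} = \sqrt{2 R} = \sqrt{2} \sqrt{R}$)
$E{\left(102 \right)} - 37437 = \sqrt{2} \sqrt{102} - 37437 = 2 \sqrt{51} - 37437 = -37437 + 2 \sqrt{51}$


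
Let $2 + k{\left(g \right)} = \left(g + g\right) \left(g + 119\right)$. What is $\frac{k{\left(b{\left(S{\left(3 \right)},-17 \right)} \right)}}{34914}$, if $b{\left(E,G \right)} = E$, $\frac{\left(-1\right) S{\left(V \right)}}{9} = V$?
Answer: $- \frac{2485}{17457} \approx -0.14235$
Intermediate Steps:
$S{\left(V \right)} = - 9 V$
$k{\left(g \right)} = -2 + 2 g \left(119 + g\right)$ ($k{\left(g \right)} = -2 + \left(g + g\right) \left(g + 119\right) = -2 + 2 g \left(119 + g\right)$)
$\frac{k{\left(b{\left(S{\left(3 \right)},-17 \right)} \right)}}{34914} = \frac{-2 + 2 \left(\left(-9\right) 3\right)^{2} + 238 \left(\left(-9\right) 3\right)}{34914} = \left(-2 + 2 \left(-27\right)^{2} + 238 \left(-27\right)\right) \frac{1}{34914} = \left(-2 + 2 \cdot 729 - 6426\right) \frac{1}{34914} = \left(-2 + 1458 - 6426\right) \frac{1}{34914} = \left(-4970\right) \frac{1}{34914} = - \frac{2485}{17457}$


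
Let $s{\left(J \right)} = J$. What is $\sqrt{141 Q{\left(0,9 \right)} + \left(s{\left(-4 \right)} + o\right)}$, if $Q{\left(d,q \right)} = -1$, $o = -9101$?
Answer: $i \sqrt{9246} \approx 96.156 i$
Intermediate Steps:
$\sqrt{141 Q{\left(0,9 \right)} + \left(s{\left(-4 \right)} + o\right)} = \sqrt{141 \left(-1\right) - 9105} = \sqrt{-141 - 9105} = \sqrt{-9246} = i \sqrt{9246}$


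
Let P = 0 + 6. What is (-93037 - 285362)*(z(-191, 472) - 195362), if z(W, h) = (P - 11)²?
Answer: 73915325463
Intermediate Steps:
P = 6
z(W, h) = 25 (z(W, h) = (6 - 11)² = (-5)² = 25)
(-93037 - 285362)*(z(-191, 472) - 195362) = (-93037 - 285362)*(25 - 195362) = -378399*(-195337) = 73915325463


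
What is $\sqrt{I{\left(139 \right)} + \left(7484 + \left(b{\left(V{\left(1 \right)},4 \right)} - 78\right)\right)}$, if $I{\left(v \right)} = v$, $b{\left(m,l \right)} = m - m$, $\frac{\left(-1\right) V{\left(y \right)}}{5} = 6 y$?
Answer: $\sqrt{7545} \approx 86.862$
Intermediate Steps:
$V{\left(y \right)} = - 30 y$ ($V{\left(y \right)} = - 5 \cdot 6 y = - 30 y$)
$b{\left(m,l \right)} = 0$
$\sqrt{I{\left(139 \right)} + \left(7484 + \left(b{\left(V{\left(1 \right)},4 \right)} - 78\right)\right)} = \sqrt{139 + \left(7484 + \left(0 - 78\right)\right)} = \sqrt{139 + \left(7484 - 78\right)} = \sqrt{139 + 7406} = \sqrt{7545}$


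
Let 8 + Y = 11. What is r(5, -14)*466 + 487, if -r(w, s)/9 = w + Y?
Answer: -33065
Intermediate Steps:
Y = 3 (Y = -8 + 11 = 3)
r(w, s) = -27 - 9*w (r(w, s) = -9*(w + 3) = -9*(3 + w) = -27 - 9*w)
r(5, -14)*466 + 487 = (-27 - 9*5)*466 + 487 = (-27 - 45)*466 + 487 = -72*466 + 487 = -33552 + 487 = -33065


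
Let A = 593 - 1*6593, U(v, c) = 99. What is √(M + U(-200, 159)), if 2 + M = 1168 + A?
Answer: I*√4735 ≈ 68.811*I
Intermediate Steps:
A = -6000 (A = 593 - 6593 = -6000)
M = -4834 (M = -2 + (1168 - 6000) = -2 - 4832 = -4834)
√(M + U(-200, 159)) = √(-4834 + 99) = √(-4735) = I*√4735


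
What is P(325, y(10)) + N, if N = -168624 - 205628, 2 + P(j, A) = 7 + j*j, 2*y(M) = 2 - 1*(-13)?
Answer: -268622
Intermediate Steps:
y(M) = 15/2 (y(M) = (2 - 1*(-13))/2 = (2 + 13)/2 = (1/2)*15 = 15/2)
P(j, A) = 5 + j**2 (P(j, A) = -2 + (7 + j*j) = -2 + (7 + j**2) = 5 + j**2)
N = -374252
P(325, y(10)) + N = (5 + 325**2) - 374252 = (5 + 105625) - 374252 = 105630 - 374252 = -268622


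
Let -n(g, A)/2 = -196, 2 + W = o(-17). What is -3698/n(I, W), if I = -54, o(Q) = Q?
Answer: -1849/196 ≈ -9.4337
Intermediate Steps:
W = -19 (W = -2 - 17 = -19)
n(g, A) = 392 (n(g, A) = -2*(-196) = 392)
-3698/n(I, W) = -3698/392 = -3698*1/392 = -1849/196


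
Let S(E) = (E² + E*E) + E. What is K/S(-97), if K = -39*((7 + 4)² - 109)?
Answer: -468/18721 ≈ -0.024999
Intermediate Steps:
S(E) = E + 2*E² (S(E) = (E² + E²) + E = 2*E² + E = E + 2*E²)
K = -468 (K = -39*(11² - 109) = -39*(121 - 109) = -39*12 = -468)
K/S(-97) = -468*(-1/(97*(1 + 2*(-97)))) = -468*(-1/(97*(1 - 194))) = -468/((-97*(-193))) = -468/18721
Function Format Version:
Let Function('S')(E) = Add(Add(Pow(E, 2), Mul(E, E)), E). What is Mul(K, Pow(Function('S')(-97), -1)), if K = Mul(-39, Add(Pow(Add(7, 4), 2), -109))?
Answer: Rational(-468, 18721) ≈ -0.024999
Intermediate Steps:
Function('S')(E) = Add(E, Mul(2, Pow(E, 2))) (Function('S')(E) = Add(Add(Pow(E, 2), Pow(E, 2)), E) = Add(Mul(2, Pow(E, 2)), E) = Add(E, Mul(2, Pow(E, 2))))
K = -468 (K = Mul(-39, Add(Pow(11, 2), -109)) = Mul(-39, Add(121, -109)) = Mul(-39, 12) = -468)
Mul(K, Pow(Function('S')(-97), -1)) = Mul(-468, Pow(Mul(-97, Add(1, Mul(2, -97))), -1)) = Mul(-468, Pow(Mul(-97, Add(1, -194)), -1)) = Mul(-468, Pow(Mul(-97, -193), -1)) = Mul(-468, Pow(18721, -1)) = Mul(-468, Rational(1, 18721)) = Rational(-468, 18721)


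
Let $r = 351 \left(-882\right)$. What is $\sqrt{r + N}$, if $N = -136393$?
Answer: $5 i \sqrt{17839} \approx 667.81 i$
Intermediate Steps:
$r = -309582$
$\sqrt{r + N} = \sqrt{-309582 - 136393} = \sqrt{-445975} = 5 i \sqrt{17839}$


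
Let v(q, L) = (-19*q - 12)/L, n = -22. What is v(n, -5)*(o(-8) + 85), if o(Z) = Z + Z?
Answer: -28014/5 ≈ -5602.8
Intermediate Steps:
o(Z) = 2*Z
v(q, L) = (-12 - 19*q)/L
v(n, -5)*(o(-8) + 85) = ((-12 - 19*(-22))/(-5))*(2*(-8) + 85) = (-(-12 + 418)/5)*(-16 + 85) = -⅕*406*69 = -406/5*69 = -28014/5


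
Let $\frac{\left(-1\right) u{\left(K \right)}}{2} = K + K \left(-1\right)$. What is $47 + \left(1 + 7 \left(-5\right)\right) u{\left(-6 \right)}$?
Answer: $47$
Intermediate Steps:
$u{\left(K \right)} = 0$ ($u{\left(K \right)} = - 2 \left(K + K \left(-1\right)\right) = - 2 \left(K - K\right) = \left(-2\right) 0 = 0$)
$47 + \left(1 + 7 \left(-5\right)\right) u{\left(-6 \right)} = 47 + \left(1 + 7 \left(-5\right)\right) 0 = 47 + \left(1 - 35\right) 0 = 47 - 0 = 47 + 0 = 47$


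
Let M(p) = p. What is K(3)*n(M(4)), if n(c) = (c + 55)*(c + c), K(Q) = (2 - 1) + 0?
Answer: 472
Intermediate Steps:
K(Q) = 1 (K(Q) = 1 + 0 = 1)
n(c) = 2*c*(55 + c) (n(c) = (55 + c)*(2*c) = 2*c*(55 + c))
K(3)*n(M(4)) = 1*(2*4*(55 + 4)) = 1*(2*4*59) = 1*472 = 472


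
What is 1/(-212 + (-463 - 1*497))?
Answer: -1/1172 ≈ -0.00085324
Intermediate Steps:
1/(-212 + (-463 - 1*497)) = 1/(-212 + (-463 - 497)) = 1/(-212 - 960) = 1/(-1172) = -1/1172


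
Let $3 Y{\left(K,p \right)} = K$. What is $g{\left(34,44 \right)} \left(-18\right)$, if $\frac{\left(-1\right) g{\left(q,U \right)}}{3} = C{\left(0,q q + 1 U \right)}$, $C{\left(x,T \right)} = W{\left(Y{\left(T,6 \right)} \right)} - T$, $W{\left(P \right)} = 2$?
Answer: $-64692$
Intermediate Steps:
$Y{\left(K,p \right)} = \frac{K}{3}$
$C{\left(x,T \right)} = 2 - T$
$g{\left(q,U \right)} = -6 + 3 U + 3 q^{2}$ ($g{\left(q,U \right)} = - 3 \left(2 - \left(q q + 1 U\right)\right) = - 3 \left(2 - \left(q^{2} + U\right)\right) = - 3 \left(2 - \left(U + q^{2}\right)\right) = - 3 \left(2 - U - q^{2}\right) = -6 + 3 U + 3 q^{2}$)
$g{\left(34,44 \right)} \left(-18\right) = \left(-6 + 3 \cdot 44 + 3 \cdot 34^{2}\right) \left(-18\right) = \left(-6 + 132 + 3 \cdot 1156\right) \left(-18\right) = \left(-6 + 132 + 3468\right) \left(-18\right) = 3594 \left(-18\right) = -64692$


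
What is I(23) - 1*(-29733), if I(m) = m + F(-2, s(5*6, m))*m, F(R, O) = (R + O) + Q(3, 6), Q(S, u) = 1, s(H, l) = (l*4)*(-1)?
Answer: 27617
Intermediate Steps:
s(H, l) = -4*l (s(H, l) = (4*l)*(-1) = -4*l)
F(R, O) = 1 + O + R (F(R, O) = (R + O) + 1 = (O + R) + 1 = 1 + O + R)
I(m) = m + m*(-1 - 4*m) (I(m) = m + (1 - 4*m - 2)*m = m + (-1 - 4*m)*m = m + m*(-1 - 4*m))
I(23) - 1*(-29733) = -4*23² - 1*(-29733) = -4*529 + 29733 = -2116 + 29733 = 27617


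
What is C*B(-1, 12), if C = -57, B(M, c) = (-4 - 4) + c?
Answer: -228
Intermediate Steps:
B(M, c) = -8 + c
C*B(-1, 12) = -57*(-8 + 12) = -57*4 = -228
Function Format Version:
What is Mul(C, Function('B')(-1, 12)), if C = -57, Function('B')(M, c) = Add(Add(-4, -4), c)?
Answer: -228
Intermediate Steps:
Function('B')(M, c) = Add(-8, c)
Mul(C, Function('B')(-1, 12)) = Mul(-57, Add(-8, 12)) = Mul(-57, 4) = -228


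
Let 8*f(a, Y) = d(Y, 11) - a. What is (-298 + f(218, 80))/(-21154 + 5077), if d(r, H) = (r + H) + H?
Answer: 625/32154 ≈ 0.019438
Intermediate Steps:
d(r, H) = r + 2*H (d(r, H) = (H + r) + H = r + 2*H)
f(a, Y) = 11/4 - a/8 + Y/8 (f(a, Y) = ((Y + 2*11) - a)/8 = ((Y + 22) - a)/8 = ((22 + Y) - a)/8 = (22 + Y - a)/8 = 11/4 - a/8 + Y/8)
(-298 + f(218, 80))/(-21154 + 5077) = (-298 + (11/4 - 1/8*218 + (1/8)*80))/(-21154 + 5077) = (-298 + (11/4 - 109/4 + 10))/(-16077) = (-298 - 29/2)*(-1/16077) = -625/2*(-1/16077) = 625/32154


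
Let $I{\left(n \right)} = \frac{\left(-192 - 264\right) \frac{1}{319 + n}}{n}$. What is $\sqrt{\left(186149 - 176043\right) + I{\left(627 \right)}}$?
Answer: $\frac{\sqrt{2261005102}}{473} \approx 100.53$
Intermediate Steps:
$I{\left(n \right)} = - \frac{456}{n \left(319 + n\right)}$ ($I{\left(n \right)} = \frac{\left(-456\right) \frac{1}{319 + n}}{n} = - \frac{456}{n \left(319 + n\right)}$)
$\sqrt{\left(186149 - 176043\right) + I{\left(627 \right)}} = \sqrt{\left(186149 - 176043\right) - \frac{456}{627 \left(319 + 627\right)}} = \sqrt{\left(186149 - 176043\right) - \frac{8}{11 \cdot 946}} = \sqrt{10106 - \frac{8}{11} \cdot \frac{1}{946}} = \sqrt{10106 - \frac{4}{5203}} = \sqrt{\frac{52581514}{5203}} = \frac{\sqrt{2261005102}}{473}$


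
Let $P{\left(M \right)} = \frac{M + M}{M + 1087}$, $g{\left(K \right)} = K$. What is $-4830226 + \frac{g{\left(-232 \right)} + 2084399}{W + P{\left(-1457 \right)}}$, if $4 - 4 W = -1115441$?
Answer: $- \frac{996779124778998}{206363153} \approx -4.8302 \cdot 10^{6}$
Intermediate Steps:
$W = \frac{1115445}{4}$ ($W = 1 - - \frac{1115441}{4} = 1 + \frac{1115441}{4} = \frac{1115445}{4} \approx 2.7886 \cdot 10^{5}$)
$P{\left(M \right)} = \frac{2 M}{1087 + M}$
$-4830226 + \frac{g{\left(-232 \right)} + 2084399}{W + P{\left(-1457 \right)}} = -4830226 + \frac{-232 + 2084399}{\frac{1115445}{4} + 2 \left(-1457\right) \frac{1}{1087 - 1457}} = -4830226 + \frac{2084167}{\frac{1115445}{4} + 2 \left(-1457\right) \frac{1}{-370}} = -4830226 + \frac{2084167}{\frac{1115445}{4} + 2 \left(-1457\right) \left(- \frac{1}{370}\right)} = -4830226 + \frac{2084167}{\frac{1115445}{4} + \frac{1457}{185}} = -4830226 + \frac{2084167}{\frac{206363153}{740}} = -4830226 + 2084167 \cdot \frac{740}{206363153} = -4830226 + \frac{1542283580}{206363153} = - \frac{996779124778998}{206363153}$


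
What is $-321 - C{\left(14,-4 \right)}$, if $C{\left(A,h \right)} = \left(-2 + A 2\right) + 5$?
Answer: $-352$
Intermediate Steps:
$C{\left(A,h \right)} = 3 + 2 A$ ($C{\left(A,h \right)} = \left(-2 + 2 A\right) + 5 = 3 + 2 A$)
$-321 - C{\left(14,-4 \right)} = -321 - \left(3 + 2 \cdot 14\right) = -321 - \left(3 + 28\right) = -321 - 31 = -352$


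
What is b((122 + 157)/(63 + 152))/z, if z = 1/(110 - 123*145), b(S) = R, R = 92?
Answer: -1630700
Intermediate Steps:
b(S) = 92
z = -1/17725 (z = 1/(110 - 17835) = 1/(-17725) = -1/17725 ≈ -5.6417e-5)
b((122 + 157)/(63 + 152))/z = 92/(-1/17725) = 92*(-17725) = -1630700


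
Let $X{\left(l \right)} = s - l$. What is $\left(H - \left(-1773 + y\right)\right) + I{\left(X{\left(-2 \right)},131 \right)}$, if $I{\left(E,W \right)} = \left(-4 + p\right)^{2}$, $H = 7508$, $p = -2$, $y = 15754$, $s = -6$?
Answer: $-6437$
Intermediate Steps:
$X{\left(l \right)} = -6 - l$
$I{\left(E,W \right)} = 36$ ($I{\left(E,W \right)} = \left(-4 - 2\right)^{2} = \left(-6\right)^{2} = 36$)
$\left(H - \left(-1773 + y\right)\right) + I{\left(X{\left(-2 \right)},131 \right)} = \left(7508 + \left(1773 - 15754\right)\right) + 36 = \left(7508 - 13981\right) + 36 = -6473 + 36 = -6437$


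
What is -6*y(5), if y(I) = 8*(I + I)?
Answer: -480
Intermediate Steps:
y(I) = 16*I (y(I) = 8*(2*I) = 16*I)
-6*y(5) = -96*5 = -6*80 = -480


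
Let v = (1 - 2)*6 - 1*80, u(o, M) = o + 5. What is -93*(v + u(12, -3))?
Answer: 6417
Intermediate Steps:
u(o, M) = 5 + o
v = -86 (v = -1*6 - 80 = -6 - 80 = -86)
-93*(v + u(12, -3)) = -93*(-86 + (5 + 12)) = -93*(-86 + 17) = -93*(-69) = 6417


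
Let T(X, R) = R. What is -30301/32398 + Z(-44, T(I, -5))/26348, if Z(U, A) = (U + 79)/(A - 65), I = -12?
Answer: -798386947/853622504 ≈ -0.93529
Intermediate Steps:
Z(U, A) = (79 + U)/(-65 + A)
-30301/32398 + Z(-44, T(I, -5))/26348 = -30301/32398 + ((79 - 44)/(-65 - 5))/26348 = -30301*1/32398 + (35/(-70))*(1/26348) = -30301/32398 - 1/70*35*(1/26348) = -30301/32398 - ½*1/26348 = -30301/32398 - 1/52696 = -798386947/853622504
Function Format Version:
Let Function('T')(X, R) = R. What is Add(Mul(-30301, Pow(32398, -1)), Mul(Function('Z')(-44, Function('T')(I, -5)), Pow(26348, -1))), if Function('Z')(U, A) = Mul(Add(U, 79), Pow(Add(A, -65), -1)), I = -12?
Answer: Rational(-798386947, 853622504) ≈ -0.93529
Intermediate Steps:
Function('Z')(U, A) = Mul(Pow(Add(-65, A), -1), Add(79, U)) (Function('Z')(U, A) = Mul(Add(79, U), Pow(Add(-65, A), -1)) = Mul(Pow(Add(-65, A), -1), Add(79, U)))
Add(Mul(-30301, Pow(32398, -1)), Mul(Function('Z')(-44, Function('T')(I, -5)), Pow(26348, -1))) = Add(Mul(-30301, Pow(32398, -1)), Mul(Mul(Pow(Add(-65, -5), -1), Add(79, -44)), Pow(26348, -1))) = Add(Mul(-30301, Rational(1, 32398)), Mul(Mul(Pow(-70, -1), 35), Rational(1, 26348))) = Add(Rational(-30301, 32398), Mul(Mul(Rational(-1, 70), 35), Rational(1, 26348))) = Add(Rational(-30301, 32398), Mul(Rational(-1, 2), Rational(1, 26348))) = Add(Rational(-30301, 32398), Rational(-1, 52696)) = Rational(-798386947, 853622504)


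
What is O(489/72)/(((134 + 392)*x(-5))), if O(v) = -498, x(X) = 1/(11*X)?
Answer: 13695/263 ≈ 52.072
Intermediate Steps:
x(X) = 1/(11*X)
O(489/72)/(((134 + 392)*x(-5))) = -498*(-55/(134 + 392)) = -498/(526*((1/11)*(-1/5))) = -498/(526*(-1/55)) = -498/(-526/55) = -498*(-55/526) = 13695/263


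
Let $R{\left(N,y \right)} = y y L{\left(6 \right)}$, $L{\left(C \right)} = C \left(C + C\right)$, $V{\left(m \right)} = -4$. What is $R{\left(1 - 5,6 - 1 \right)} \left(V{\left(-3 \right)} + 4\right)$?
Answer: $0$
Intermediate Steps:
$L{\left(C \right)} = 2 C^{2}$ ($L{\left(C \right)} = C 2 C = 2 C^{2}$)
$R{\left(N,y \right)} = 72 y^{2}$ ($R{\left(N,y \right)} = y y 2 \cdot 6^{2} = y^{2} \cdot 2 \cdot 36 = y^{2} \cdot 72 = 72 y^{2}$)
$R{\left(1 - 5,6 - 1 \right)} \left(V{\left(-3 \right)} + 4\right) = 72 \left(6 - 1\right)^{2} \left(-4 + 4\right) = 72 \cdot 5^{2} \cdot 0 = 72 \cdot 25 \cdot 0 = 1800 \cdot 0 = 0$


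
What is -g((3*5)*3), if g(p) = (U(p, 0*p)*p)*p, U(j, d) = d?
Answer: 0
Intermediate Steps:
g(p) = 0 (g(p) = ((0*p)*p)*p = (0*p)*p = 0*p = 0)
-g((3*5)*3) = -1*0 = 0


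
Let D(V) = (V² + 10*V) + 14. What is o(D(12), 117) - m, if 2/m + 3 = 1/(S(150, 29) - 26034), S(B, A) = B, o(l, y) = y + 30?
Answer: 11466759/77653 ≈ 147.67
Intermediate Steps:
D(V) = 14 + V² + 10*V
o(l, y) = 30 + y
m = -51768/77653 (m = 2/(-3 + 1/(150 - 26034)) = 2/(-3 + 1/(-25884)) = 2/(-3 - 1/25884) = 2/(-77653/25884) = 2*(-25884/77653) = -51768/77653 ≈ -0.66666)
o(D(12), 117) - m = (30 + 117) - 1*(-51768/77653) = 147 + 51768/77653 = 11466759/77653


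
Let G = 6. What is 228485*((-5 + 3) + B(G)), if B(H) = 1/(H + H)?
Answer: -5255155/12 ≈ -4.3793e+5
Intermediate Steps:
B(H) = 1/(2*H)
228485*((-5 + 3) + B(G)) = 228485*((-5 + 3) + (1/2)/6) = 228485*(-2 + (1/2)*(1/6)) = 228485*(-2 + 1/12) = 228485*(-23/12) = -5255155/12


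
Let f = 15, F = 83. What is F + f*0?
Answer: 83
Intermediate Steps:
F + f*0 = 83 + 15*0 = 83 + 0 = 83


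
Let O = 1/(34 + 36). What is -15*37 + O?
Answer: -38849/70 ≈ -554.99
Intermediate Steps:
O = 1/70 ≈ 0.014286
-15*37 + O = -15*37 + 1/70 = -555 + 1/70 = -38849/70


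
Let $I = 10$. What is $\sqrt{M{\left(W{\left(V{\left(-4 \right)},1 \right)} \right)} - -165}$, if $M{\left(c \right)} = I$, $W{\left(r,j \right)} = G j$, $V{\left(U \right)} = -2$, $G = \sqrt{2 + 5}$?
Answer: $5 \sqrt{7} \approx 13.229$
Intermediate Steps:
$G = \sqrt{7} \approx 2.6458$
$W{\left(r,j \right)} = j \sqrt{7}$ ($W{\left(r,j \right)} = \sqrt{7} j = j \sqrt{7}$)
$M{\left(c \right)} = 10$
$\sqrt{M{\left(W{\left(V{\left(-4 \right)},1 \right)} \right)} - -165} = \sqrt{10 - -165} = \sqrt{10 + 165} = \sqrt{175} = 5 \sqrt{7}$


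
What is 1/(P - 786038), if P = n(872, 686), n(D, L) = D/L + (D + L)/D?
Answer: -149548/117549953531 ≈ -1.2722e-6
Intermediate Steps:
n(D, L) = D/L + (D + L)/D
P = 457293/149548 (P = 1 + 872/686 + 686/872 = 1 + 872*(1/686) + 686*(1/872) = 1 + 436/343 + 343/436 = 457293/149548 ≈ 3.0578)
1/(P - 786038) = 1/(457293/149548 - 786038) = 1/(-117549953531/149548) = -149548/117549953531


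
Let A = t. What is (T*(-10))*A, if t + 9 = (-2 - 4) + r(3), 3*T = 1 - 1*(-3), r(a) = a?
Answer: 160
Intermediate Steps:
T = 4/3 (T = (1 - 1*(-3))/3 = (1 + 3)/3 = (⅓)*4 = 4/3 ≈ 1.3333)
t = -12 (t = -9 + ((-2 - 4) + 3) = -9 + (-6 + 3) = -9 - 3 = -12)
A = -12
(T*(-10))*A = ((4/3)*(-10))*(-12) = -40/3*(-12) = 160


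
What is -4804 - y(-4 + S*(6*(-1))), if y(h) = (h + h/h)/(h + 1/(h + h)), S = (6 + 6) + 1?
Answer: -21540760/4483 ≈ -4805.0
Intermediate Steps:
S = 13 (S = 12 + 1 = 13)
y(h) = (1 + h)/(h + 1/(2*h)) (y(h) = (h + 1)/(h + 1/(2*h)) = (1 + h)/(h + 1/(2*h)))
-4804 - y(-4 + S*(6*(-1))) = -4804 - 2*(-4 + 13*(6*(-1)))*(1 + (-4 + 13*(6*(-1))))/(1 + 2*(-4 + 13*(6*(-1)))**2) = -4804 - 2*(-4 + 13*(-6))*(1 + (-4 + 13*(-6)))/(1 + 2*(-4 + 13*(-6))**2) = -4804 - 2*(-4 - 78)*(1 + (-4 - 78))/(1 + 2*(-4 - 78)**2) = -4804 - 2*(-82)*(1 - 82)/(1 + 2*(-82)**2) = -4804 - 2*(-82)*(-81)/(1 + 2*6724) = -4804 - 2*(-82)*(-81)/(1 + 13448) = -4804 - 2*(-82)*(-81)/13449 = -4804 - 1*4428/4483 = -4804 - 4428/4483 = -21540760/4483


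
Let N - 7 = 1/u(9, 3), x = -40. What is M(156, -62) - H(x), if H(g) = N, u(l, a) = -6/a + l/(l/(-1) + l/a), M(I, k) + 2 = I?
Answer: 1031/7 ≈ 147.29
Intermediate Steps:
M(I, k) = -2 + I
u(l, a) = -6/a + l/(-l + l/a) (u(l, a) = -6/a + l/(l*(-1) + l/a) = -6/a + l/(-l + l/a))
N = 47/7 (N = 7 + 1/((6 - 1*3² - 6*3)/(3*(-1 + 3))) = 7 + 1/((⅓)*(6 - 1*9 - 18)/2) = 7 + 1/((⅓)*(½)*(6 - 9 - 18)) = 7 + 1/((⅓)*(½)*(-21)) = 7 + 1/(-7/2) = 7 - 2/7 = 47/7 ≈ 6.7143)
H(g) = 47/7
M(156, -62) - H(x) = (-2 + 156) - 1*47/7 = 154 - 47/7 = 1031/7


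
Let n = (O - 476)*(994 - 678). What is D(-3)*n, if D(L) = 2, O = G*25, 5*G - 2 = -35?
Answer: -405112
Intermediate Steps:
G = -33/5 (G = 2/5 + (1/5)*(-35) = 2/5 - 7 = -33/5 ≈ -6.6000)
O = -165 (O = -33/5*25 = -165)
n = -202556 (n = (-165 - 476)*(994 - 678) = -641*316 = -202556)
D(-3)*n = 2*(-202556) = -405112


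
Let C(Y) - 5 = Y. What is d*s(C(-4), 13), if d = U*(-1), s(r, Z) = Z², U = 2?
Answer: -338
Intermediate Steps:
C(Y) = 5 + Y
d = -2 (d = 2*(-1) = -2)
d*s(C(-4), 13) = -2*13² = -2*169 = -338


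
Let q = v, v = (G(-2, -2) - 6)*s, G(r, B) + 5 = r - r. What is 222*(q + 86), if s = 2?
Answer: 14208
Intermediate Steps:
G(r, B) = -5 (G(r, B) = -5 + (r - r) = -5 + 0 = -5)
v = -22 (v = (-5 - 6)*2 = -11*2 = -22)
q = -22
222*(q + 86) = 222*(-22 + 86) = 222*64 = 14208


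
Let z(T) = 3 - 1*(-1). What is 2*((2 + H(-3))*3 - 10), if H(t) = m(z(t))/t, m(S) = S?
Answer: -16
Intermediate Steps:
z(T) = 4 (z(T) = 3 + 1 = 4)
H(t) = 4/t
2*((2 + H(-3))*3 - 10) = 2*((2 + 4/(-3))*3 - 10) = 2*((2 + 4*(-⅓))*3 - 10) = 2*((2 - 4/3)*3 - 10) = 2*((⅔)*3 - 10) = 2*(2 - 10) = 2*(-8) = -16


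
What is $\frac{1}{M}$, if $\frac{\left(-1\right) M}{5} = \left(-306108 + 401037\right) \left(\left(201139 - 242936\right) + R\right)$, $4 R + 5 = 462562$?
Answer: $- \frac{4}{140195419005} \approx -2.8532 \cdot 10^{-11}$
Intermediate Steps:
$R = \frac{462557}{4}$ ($R = - \frac{5}{4} + \frac{1}{4} \cdot 462562 = - \frac{5}{4} + \frac{231281}{2} = \frac{462557}{4} \approx 1.1564 \cdot 10^{5}$)
$M = - \frac{140195419005}{4}$ ($M = - 5 \left(-306108 + 401037\right) \left(\left(201139 - 242936\right) + \frac{462557}{4}\right) = - 5 \cdot 94929 \left(-41797 + \frac{462557}{4}\right) = - 5 \cdot 94929 \cdot \frac{295369}{4} = \left(-5\right) \frac{28039083801}{4} = - \frac{140195419005}{4} \approx -3.5049 \cdot 10^{10}$)
$\frac{1}{M} = \frac{1}{- \frac{140195419005}{4}} = - \frac{4}{140195419005}$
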